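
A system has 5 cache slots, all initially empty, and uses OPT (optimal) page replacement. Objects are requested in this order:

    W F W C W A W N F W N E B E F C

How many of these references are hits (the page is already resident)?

9

W: fault, frames (W)
F: fault, frames (W F)
W: hit
C: fault, frames (W F C)
W: hit
A: fault, frames (W F C A)
W: hit
N: fault, frames (W F C A N)
F: hit
W: hit
N: hit
E: fault, evict N, frames (W F C A E)
B: fault, evict A, frames (W F C E B)
E: hit
F: hit
C: hit
Hits: 9.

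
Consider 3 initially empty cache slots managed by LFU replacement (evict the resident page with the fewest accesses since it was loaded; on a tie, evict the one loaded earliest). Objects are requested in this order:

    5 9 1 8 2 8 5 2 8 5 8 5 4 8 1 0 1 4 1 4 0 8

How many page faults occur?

14

5: fault, frames (5)
9: fault, frames (5 9)
1: fault, frames (5 9 1)
8: fault, evict 5, frames (9 1 8)
2: fault, evict 9, frames (1 8 2)
8: hit
5: fault, evict 1, frames (8 2 5)
2: hit
8: hit
5: hit
8: hit
5: hit
4: fault, evict 2, frames (8 5 4)
8: hit
1: fault, evict 4, frames (8 5 1)
0: fault, evict 1, frames (8 5 0)
1: fault, evict 0, frames (8 5 1)
4: fault, evict 1, frames (8 5 4)
1: fault, evict 4, frames (8 5 1)
4: fault, evict 1, frames (8 5 4)
0: fault, evict 4, frames (8 5 0)
8: hit
Page faults: 14.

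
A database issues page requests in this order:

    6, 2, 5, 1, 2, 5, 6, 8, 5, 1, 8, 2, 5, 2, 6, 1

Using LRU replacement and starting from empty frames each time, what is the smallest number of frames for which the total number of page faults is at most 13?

3

f=1: 16 faults
f=2: 15 faults
f=3: 11 faults
f=4: 9 faults
f=5: 5 faults
Smallest f with faults ≤ 13 is 3.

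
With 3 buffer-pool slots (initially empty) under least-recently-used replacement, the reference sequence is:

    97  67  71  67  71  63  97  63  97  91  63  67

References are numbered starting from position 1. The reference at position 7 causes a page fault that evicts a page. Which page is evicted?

67

pos 1: 97: miss, frames {97}
pos 2: 67: miss, frames {97,67}
pos 3: 71: miss, frames {97,67,71}
pos 4: 67: hit
pos 5: 71: hit
pos 6: 63: miss, evict 97, frames {67,71,63}
pos 7: 97: miss, evict 67, frames {71,63,97}
At position 7, page 67 is evicted.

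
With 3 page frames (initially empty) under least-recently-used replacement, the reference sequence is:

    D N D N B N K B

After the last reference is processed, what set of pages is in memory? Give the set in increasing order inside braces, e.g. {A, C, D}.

D → fault, frames [D]
N → fault, frames [D, N]
D → hit
N → hit
B → fault, frames [D, N, B]
N → hit
K → fault, evict D, frames [B, N, K]
B → hit

{B, K, N}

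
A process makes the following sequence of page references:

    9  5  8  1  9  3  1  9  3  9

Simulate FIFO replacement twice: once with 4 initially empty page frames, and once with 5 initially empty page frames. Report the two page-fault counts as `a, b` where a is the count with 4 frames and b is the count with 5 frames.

6, 5

4 frames: F F F F . F . F . . → 6 faults.
5 frames: F F F F . F . . . . → 5 faults.
5 < 6: adding a frame reduced faults, as is typical.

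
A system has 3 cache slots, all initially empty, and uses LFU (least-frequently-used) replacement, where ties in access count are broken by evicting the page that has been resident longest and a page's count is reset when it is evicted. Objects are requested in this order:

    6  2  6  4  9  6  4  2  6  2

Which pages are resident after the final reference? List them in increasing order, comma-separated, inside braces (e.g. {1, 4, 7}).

{2, 4, 6}

6 -> fault, frames [6]
2 -> fault, frames [6, 2]
6 -> hit
4 -> fault, frames [6, 2, 4]
9 -> fault, evict 2, frames [6, 4, 9]
6 -> hit
4 -> hit
2 -> fault, evict 9, frames [6, 4, 2]
6 -> hit
2 -> hit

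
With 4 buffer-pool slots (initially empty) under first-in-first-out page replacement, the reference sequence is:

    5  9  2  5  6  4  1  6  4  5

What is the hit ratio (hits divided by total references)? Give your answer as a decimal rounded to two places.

5 -> miss, frames (5)
9 -> miss, frames (5 9)
2 -> miss, frames (5 9 2)
5 -> hit
6 -> miss, frames (5 9 2 6)
4 -> miss, evict 5, frames (9 2 6 4)
1 -> miss, evict 9, frames (2 6 4 1)
6 -> hit
4 -> hit
5 -> miss, evict 2, frames (6 4 1 5)
Hits: 3 of 10 references → 3/10 = 0.3000.

0.30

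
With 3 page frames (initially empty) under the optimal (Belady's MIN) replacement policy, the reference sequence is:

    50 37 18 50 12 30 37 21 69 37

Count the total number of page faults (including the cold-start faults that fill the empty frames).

50 → miss, frames {50}
37 → miss, frames {50,37}
18 → miss, frames {50,37,18}
50 → hit
12 → miss, evict 18, frames {50,37,12}
30 → miss, evict 12, frames {50,37,30}
37 → hit
21 → miss, evict 30, frames {50,37,21}
69 → miss, evict 21, frames {50,37,69}
37 → hit
Page faults: 7.

7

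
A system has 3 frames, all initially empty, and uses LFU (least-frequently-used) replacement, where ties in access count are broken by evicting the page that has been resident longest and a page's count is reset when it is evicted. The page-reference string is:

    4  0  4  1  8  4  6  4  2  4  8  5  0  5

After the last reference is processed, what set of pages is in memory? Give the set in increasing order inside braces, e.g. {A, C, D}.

{0, 4, 5}

4 -> fault, frames {4}
0 -> fault, frames {4,0}
4 -> hit
1 -> fault, frames {4,0,1}
8 -> fault, evict 0, frames {4,1,8}
4 -> hit
6 -> fault, evict 1, frames {4,8,6}
4 -> hit
2 -> fault, evict 8, frames {4,6,2}
4 -> hit
8 -> fault, evict 6, frames {4,2,8}
5 -> fault, evict 2, frames {4,8,5}
0 -> fault, evict 8, frames {4,5,0}
5 -> hit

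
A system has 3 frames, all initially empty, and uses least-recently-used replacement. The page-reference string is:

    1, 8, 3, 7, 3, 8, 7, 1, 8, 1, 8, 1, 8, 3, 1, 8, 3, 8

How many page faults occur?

6

1 → fault, frames {1}
8 → fault, frames {1,8}
3 → fault, frames {1,8,3}
7 → fault, evict 1, frames {8,3,7}
3 → hit
8 → hit
7 → hit
1 → fault, evict 3, frames {8,7,1}
8 → hit
1 → hit
8 → hit
1 → hit
8 → hit
3 → fault, evict 7, frames {1,8,3}
1 → hit
8 → hit
3 → hit
8 → hit
Page faults: 6.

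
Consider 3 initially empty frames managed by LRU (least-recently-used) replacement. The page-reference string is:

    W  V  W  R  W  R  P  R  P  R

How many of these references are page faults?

W → fault, frames [W]
V → fault, frames [W, V]
W → hit
R → fault, frames [V, W, R]
W → hit
R → hit
P → fault, evict V, frames [W, R, P]
R → hit
P → hit
R → hit
Page faults: 4.

4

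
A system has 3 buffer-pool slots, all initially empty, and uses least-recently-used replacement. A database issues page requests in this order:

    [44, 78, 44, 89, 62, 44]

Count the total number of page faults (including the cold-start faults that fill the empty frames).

44 → fault, frames (44)
78 → fault, frames (44 78)
44 → hit
89 → fault, frames (78 44 89)
62 → fault, evict 78, frames (44 89 62)
44 → hit
Page faults: 4.

4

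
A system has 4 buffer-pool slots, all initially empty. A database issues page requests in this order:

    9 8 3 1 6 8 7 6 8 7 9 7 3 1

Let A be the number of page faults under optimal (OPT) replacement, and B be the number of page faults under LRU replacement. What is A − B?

-1

Under OPT: F F F F F . F . . . . . F F → 8 faults.
Under LRU: F F F F F . F . . . F . F F → 9 faults.
A − B = 8 − 9 = -1.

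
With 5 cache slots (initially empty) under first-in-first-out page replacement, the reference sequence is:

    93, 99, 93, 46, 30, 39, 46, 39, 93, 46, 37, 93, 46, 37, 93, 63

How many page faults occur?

93 -> miss, frames {93}
99 -> miss, frames {93,99}
93 -> hit
46 -> miss, frames {93,99,46}
30 -> miss, frames {93,99,46,30}
39 -> miss, frames {93,99,46,30,39}
46 -> hit
39 -> hit
93 -> hit
46 -> hit
37 -> miss, evict 93, frames {99,46,30,39,37}
93 -> miss, evict 99, frames {46,30,39,37,93}
46 -> hit
37 -> hit
93 -> hit
63 -> miss, evict 46, frames {30,39,37,93,63}
Page faults: 8.

8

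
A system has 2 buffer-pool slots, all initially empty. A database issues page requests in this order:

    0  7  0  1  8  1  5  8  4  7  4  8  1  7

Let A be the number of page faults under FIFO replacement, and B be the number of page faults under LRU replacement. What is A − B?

-1

Under FIFO: F F . F F . F . F F . F F F → 10 faults.
Under LRU: F F . F F . F F F F . F F F → 11 faults.
A − B = 10 − 11 = -1.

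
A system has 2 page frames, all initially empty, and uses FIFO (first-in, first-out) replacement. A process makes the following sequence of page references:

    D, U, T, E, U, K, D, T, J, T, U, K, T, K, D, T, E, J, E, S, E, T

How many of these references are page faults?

D -> miss, frames (D)
U -> miss, frames (D U)
T -> miss, evict D, frames (U T)
E -> miss, evict U, frames (T E)
U -> miss, evict T, frames (E U)
K -> miss, evict E, frames (U K)
D -> miss, evict U, frames (K D)
T -> miss, evict K, frames (D T)
J -> miss, evict D, frames (T J)
T -> hit
U -> miss, evict T, frames (J U)
K -> miss, evict J, frames (U K)
T -> miss, evict U, frames (K T)
K -> hit
D -> miss, evict K, frames (T D)
T -> hit
E -> miss, evict T, frames (D E)
J -> miss, evict D, frames (E J)
E -> hit
S -> miss, evict E, frames (J S)
E -> miss, evict J, frames (S E)
T -> miss, evict S, frames (E T)
Page faults: 18.

18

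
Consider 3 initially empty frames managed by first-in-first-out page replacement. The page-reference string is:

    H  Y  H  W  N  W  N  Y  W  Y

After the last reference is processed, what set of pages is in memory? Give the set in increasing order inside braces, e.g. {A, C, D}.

{N, W, Y}

H -> miss, frames (H)
Y -> miss, frames (H Y)
H -> hit
W -> miss, frames (H Y W)
N -> miss, evict H, frames (Y W N)
W -> hit
N -> hit
Y -> hit
W -> hit
Y -> hit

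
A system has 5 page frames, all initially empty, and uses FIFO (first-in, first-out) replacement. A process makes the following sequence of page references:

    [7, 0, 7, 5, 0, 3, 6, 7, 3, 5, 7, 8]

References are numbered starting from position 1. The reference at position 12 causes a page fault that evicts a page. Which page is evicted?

7

pos 1: 7 -> miss, frames [7]
pos 2: 0 -> miss, frames [7, 0]
pos 3: 7 -> hit
pos 4: 5 -> miss, frames [7, 0, 5]
pos 5: 0 -> hit
pos 6: 3 -> miss, frames [7, 0, 5, 3]
pos 7: 6 -> miss, frames [7, 0, 5, 3, 6]
pos 8: 7 -> hit
pos 9: 3 -> hit
pos 10: 5 -> hit
pos 11: 7 -> hit
pos 12: 8 -> miss, evict 7, frames [0, 5, 3, 6, 8]
At position 12, page 7 is evicted.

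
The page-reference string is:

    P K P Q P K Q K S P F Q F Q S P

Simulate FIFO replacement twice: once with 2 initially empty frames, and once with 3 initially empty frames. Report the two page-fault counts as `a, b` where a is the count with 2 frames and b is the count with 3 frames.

2 frames: F F . F F F F . F F F F . . F F → 12 faults.
3 frames: F F . F . . . . F F F F . . F F → 9 faults.
9 < 12: adding a frame reduced faults, as is typical.

12, 9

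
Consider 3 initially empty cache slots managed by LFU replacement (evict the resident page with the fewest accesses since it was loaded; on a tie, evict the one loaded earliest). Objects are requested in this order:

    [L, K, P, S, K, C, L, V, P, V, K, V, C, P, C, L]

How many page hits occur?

L → fault, frames (L)
K → fault, frames (L K)
P → fault, frames (L K P)
S → fault, evict L, frames (K P S)
K → hit
C → fault, evict P, frames (K S C)
L → fault, evict S, frames (K C L)
V → fault, evict C, frames (K L V)
P → fault, evict L, frames (K V P)
V → hit
K → hit
V → hit
C → fault, evict P, frames (K V C)
P → fault, evict C, frames (K V P)
C → fault, evict P, frames (K V C)
L → fault, evict C, frames (K V L)
Hits: 4.

4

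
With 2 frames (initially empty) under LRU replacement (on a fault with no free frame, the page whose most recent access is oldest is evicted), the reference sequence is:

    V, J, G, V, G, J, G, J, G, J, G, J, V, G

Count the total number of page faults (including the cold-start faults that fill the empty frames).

7

V -> miss, frames [V]
J -> miss, frames [V, J]
G -> miss, evict V, frames [J, G]
V -> miss, evict J, frames [G, V]
G -> hit
J -> miss, evict V, frames [G, J]
G -> hit
J -> hit
G -> hit
J -> hit
G -> hit
J -> hit
V -> miss, evict G, frames [J, V]
G -> miss, evict J, frames [V, G]
Page faults: 7.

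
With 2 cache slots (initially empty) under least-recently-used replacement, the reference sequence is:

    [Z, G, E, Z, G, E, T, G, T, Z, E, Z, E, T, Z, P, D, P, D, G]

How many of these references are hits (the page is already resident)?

5

Z: fault, frames {Z}
G: fault, frames {Z,G}
E: fault, evict Z, frames {G,E}
Z: fault, evict G, frames {E,Z}
G: fault, evict E, frames {Z,G}
E: fault, evict Z, frames {G,E}
T: fault, evict G, frames {E,T}
G: fault, evict E, frames {T,G}
T: hit
Z: fault, evict G, frames {T,Z}
E: fault, evict T, frames {Z,E}
Z: hit
E: hit
T: fault, evict Z, frames {E,T}
Z: fault, evict E, frames {T,Z}
P: fault, evict T, frames {Z,P}
D: fault, evict Z, frames {P,D}
P: hit
D: hit
G: fault, evict P, frames {D,G}
Hits: 5.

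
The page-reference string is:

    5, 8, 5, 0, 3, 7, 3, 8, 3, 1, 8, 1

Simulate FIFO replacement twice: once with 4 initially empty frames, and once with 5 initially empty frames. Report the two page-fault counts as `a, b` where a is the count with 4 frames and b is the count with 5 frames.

7, 6

4 frames: F F . F F F . . . F F . → 7 faults.
5 frames: F F . F F F . . . F . . → 6 faults.
6 < 7: adding a frame reduced faults, as is typical.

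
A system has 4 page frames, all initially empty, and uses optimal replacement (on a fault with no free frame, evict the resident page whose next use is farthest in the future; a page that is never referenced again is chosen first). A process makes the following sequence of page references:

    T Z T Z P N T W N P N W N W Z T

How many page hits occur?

T → fault, frames (T)
Z → fault, frames (T Z)
T → hit
Z → hit
P → fault, frames (T Z P)
N → fault, frames (T Z P N)
T → hit
W → fault, evict T, frames (Z P N W)
N → hit
P → hit
N → hit
W → hit
N → hit
W → hit
Z → hit
T → fault, evict W, frames (Z P N T)
Hits: 10.

10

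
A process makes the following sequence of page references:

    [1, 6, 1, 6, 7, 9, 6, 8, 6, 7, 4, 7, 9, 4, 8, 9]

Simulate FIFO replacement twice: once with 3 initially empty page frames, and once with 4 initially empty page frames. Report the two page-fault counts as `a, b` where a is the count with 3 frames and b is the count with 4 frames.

3 frames: F F . . F F . F F F F . F . F . → 10 faults.
4 frames: F F . . F F . F . . F . . . . . → 6 faults.
6 < 10: adding a frame reduced faults, as is typical.

10, 6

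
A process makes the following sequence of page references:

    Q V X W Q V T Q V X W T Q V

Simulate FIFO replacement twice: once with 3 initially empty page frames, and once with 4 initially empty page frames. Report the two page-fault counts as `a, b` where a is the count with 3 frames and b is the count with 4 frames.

11, 12

3 frames: F F F F F F F . . F F . F F → 11 faults.
4 frames: F F F F . . F F F F F F F F → 12 faults.
12 > 11: adding a frame increased faults — Belady's anomaly.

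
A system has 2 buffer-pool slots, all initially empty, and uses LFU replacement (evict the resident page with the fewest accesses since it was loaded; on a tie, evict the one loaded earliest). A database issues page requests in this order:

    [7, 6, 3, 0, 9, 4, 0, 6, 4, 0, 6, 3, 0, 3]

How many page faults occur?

13

7 → fault, frames [7]
6 → fault, frames [7, 6]
3 → fault, evict 7, frames [6, 3]
0 → fault, evict 6, frames [3, 0]
9 → fault, evict 3, frames [0, 9]
4 → fault, evict 0, frames [9, 4]
0 → fault, evict 9, frames [4, 0]
6 → fault, evict 4, frames [0, 6]
4 → fault, evict 0, frames [6, 4]
0 → fault, evict 6, frames [4, 0]
6 → fault, evict 4, frames [0, 6]
3 → fault, evict 0, frames [6, 3]
0 → fault, evict 6, frames [3, 0]
3 → hit
Page faults: 13.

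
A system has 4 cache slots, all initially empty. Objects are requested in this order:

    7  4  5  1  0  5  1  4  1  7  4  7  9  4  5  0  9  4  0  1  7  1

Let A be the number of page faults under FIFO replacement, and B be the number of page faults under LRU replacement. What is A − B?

Under FIFO: F F F F F . . . . F F . F . F F . . . F F . → 12 faults.
Under LRU: F F F F F . . . . F . . F . F F . . . F F . → 11 faults.
A − B = 12 − 11 = 1.

1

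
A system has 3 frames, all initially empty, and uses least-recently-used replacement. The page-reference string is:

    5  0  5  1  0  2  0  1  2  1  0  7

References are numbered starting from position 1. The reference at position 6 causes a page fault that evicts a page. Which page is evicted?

pos 1: 5: miss, frames [5]
pos 2: 0: miss, frames [5, 0]
pos 3: 5: hit
pos 4: 1: miss, frames [0, 5, 1]
pos 5: 0: hit
pos 6: 2: miss, evict 5, frames [1, 0, 2]
At position 6, page 5 is evicted.

5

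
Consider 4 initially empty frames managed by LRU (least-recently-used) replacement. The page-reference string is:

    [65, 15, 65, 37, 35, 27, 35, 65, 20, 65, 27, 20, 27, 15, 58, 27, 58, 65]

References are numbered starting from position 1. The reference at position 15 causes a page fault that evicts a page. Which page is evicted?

pos 1: 65 → miss, frames {65}
pos 2: 15 → miss, frames {65,15}
pos 3: 65 → hit
pos 4: 37 → miss, frames {15,65,37}
pos 5: 35 → miss, frames {15,65,37,35}
pos 6: 27 → miss, evict 15, frames {65,37,35,27}
pos 7: 35 → hit
pos 8: 65 → hit
pos 9: 20 → miss, evict 37, frames {27,35,65,20}
pos 10: 65 → hit
pos 11: 27 → hit
pos 12: 20 → hit
pos 13: 27 → hit
pos 14: 15 → miss, evict 35, frames {65,20,27,15}
pos 15: 58 → miss, evict 65, frames {20,27,15,58}
At position 15, page 65 is evicted.

65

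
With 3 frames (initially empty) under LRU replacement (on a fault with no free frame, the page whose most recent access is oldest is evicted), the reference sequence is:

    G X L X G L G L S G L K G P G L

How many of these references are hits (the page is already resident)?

9

G → fault, frames [G]
X → fault, frames [G, X]
L → fault, frames [G, X, L]
X → hit
G → hit
L → hit
G → hit
L → hit
S → fault, evict X, frames [G, L, S]
G → hit
L → hit
K → fault, evict S, frames [G, L, K]
G → hit
P → fault, evict L, frames [K, G, P]
G → hit
L → fault, evict K, frames [P, G, L]
Hits: 9.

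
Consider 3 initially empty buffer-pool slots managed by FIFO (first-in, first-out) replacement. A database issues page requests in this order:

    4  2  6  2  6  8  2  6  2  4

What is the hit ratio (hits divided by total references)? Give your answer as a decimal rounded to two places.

4: miss, frames [4]
2: miss, frames [4, 2]
6: miss, frames [4, 2, 6]
2: hit
6: hit
8: miss, evict 4, frames [2, 6, 8]
2: hit
6: hit
2: hit
4: miss, evict 2, frames [6, 8, 4]
Hits: 5 of 10 references → 5/10 = 0.5000.

0.50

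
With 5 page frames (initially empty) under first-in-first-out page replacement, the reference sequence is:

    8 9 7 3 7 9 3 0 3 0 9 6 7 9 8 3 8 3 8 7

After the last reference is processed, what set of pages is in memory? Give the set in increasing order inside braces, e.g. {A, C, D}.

8 -> fault, frames [8]
9 -> fault, frames [8, 9]
7 -> fault, frames [8, 9, 7]
3 -> fault, frames [8, 9, 7, 3]
7 -> hit
9 -> hit
3 -> hit
0 -> fault, frames [8, 9, 7, 3, 0]
3 -> hit
0 -> hit
9 -> hit
6 -> fault, evict 8, frames [9, 7, 3, 0, 6]
7 -> hit
9 -> hit
8 -> fault, evict 9, frames [7, 3, 0, 6, 8]
3 -> hit
8 -> hit
3 -> hit
8 -> hit
7 -> hit

{0, 3, 6, 7, 8}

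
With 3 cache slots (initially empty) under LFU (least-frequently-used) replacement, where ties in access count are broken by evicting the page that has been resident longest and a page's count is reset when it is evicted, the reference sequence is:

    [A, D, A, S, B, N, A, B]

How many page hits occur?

3

A -> miss, frames {A}
D -> miss, frames {A,D}
A -> hit
S -> miss, frames {A,D,S}
B -> miss, evict D, frames {A,S,B}
N -> miss, evict S, frames {A,B,N}
A -> hit
B -> hit
Hits: 3.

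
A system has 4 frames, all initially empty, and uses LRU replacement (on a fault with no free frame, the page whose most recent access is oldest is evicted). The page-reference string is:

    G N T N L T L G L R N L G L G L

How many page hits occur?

10

G → miss, frames {G}
N → miss, frames {G,N}
T → miss, frames {G,N,T}
N → hit
L → miss, frames {G,T,N,L}
T → hit
L → hit
G → hit
L → hit
R → miss, evict N, frames {T,G,L,R}
N → miss, evict T, frames {G,L,R,N}
L → hit
G → hit
L → hit
G → hit
L → hit
Hits: 10.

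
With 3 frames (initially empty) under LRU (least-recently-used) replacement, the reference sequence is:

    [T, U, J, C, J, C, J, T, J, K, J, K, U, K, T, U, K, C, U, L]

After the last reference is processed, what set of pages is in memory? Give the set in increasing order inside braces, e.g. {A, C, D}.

T -> miss, frames (T)
U -> miss, frames (T U)
J -> miss, frames (T U J)
C -> miss, evict T, frames (U J C)
J -> hit
C -> hit
J -> hit
T -> miss, evict U, frames (C J T)
J -> hit
K -> miss, evict C, frames (T J K)
J -> hit
K -> hit
U -> miss, evict T, frames (J K U)
K -> hit
T -> miss, evict J, frames (U K T)
U -> hit
K -> hit
C -> miss, evict T, frames (U K C)
U -> hit
L -> miss, evict K, frames (C U L)

{C, L, U}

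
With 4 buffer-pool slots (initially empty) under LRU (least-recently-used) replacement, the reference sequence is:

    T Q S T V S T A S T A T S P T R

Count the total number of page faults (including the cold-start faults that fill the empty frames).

7

T: miss, frames {T}
Q: miss, frames {T,Q}
S: miss, frames {T,Q,S}
T: hit
V: miss, frames {Q,S,T,V}
S: hit
T: hit
A: miss, evict Q, frames {V,S,T,A}
S: hit
T: hit
A: hit
T: hit
S: hit
P: miss, evict V, frames {A,T,S,P}
T: hit
R: miss, evict A, frames {S,P,T,R}
Page faults: 7.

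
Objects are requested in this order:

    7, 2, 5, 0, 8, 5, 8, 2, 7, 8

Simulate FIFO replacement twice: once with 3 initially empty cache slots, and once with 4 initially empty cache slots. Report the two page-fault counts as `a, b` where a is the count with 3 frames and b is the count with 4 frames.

7, 6

3 frames: F F F F F . . F F . → 7 faults.
4 frames: F F F F F . . . F . → 6 faults.
6 < 7: adding a frame reduced faults, as is typical.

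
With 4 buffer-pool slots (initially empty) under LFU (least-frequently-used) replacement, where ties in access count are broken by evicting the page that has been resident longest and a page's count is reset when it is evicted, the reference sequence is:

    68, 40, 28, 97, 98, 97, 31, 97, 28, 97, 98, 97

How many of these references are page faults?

6

68 → fault, frames (68)
40 → fault, frames (68 40)
28 → fault, frames (68 40 28)
97 → fault, frames (68 40 28 97)
98 → fault, evict 68, frames (40 28 97 98)
97 → hit
31 → fault, evict 40, frames (28 97 98 31)
97 → hit
28 → hit
97 → hit
98 → hit
97 → hit
Page faults: 6.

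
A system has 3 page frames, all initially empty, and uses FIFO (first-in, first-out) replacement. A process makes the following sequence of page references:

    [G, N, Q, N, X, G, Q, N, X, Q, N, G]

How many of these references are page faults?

G → fault, frames (G)
N → fault, frames (G N)
Q → fault, frames (G N Q)
N → hit
X → fault, evict G, frames (N Q X)
G → fault, evict N, frames (Q X G)
Q → hit
N → fault, evict Q, frames (X G N)
X → hit
Q → fault, evict X, frames (G N Q)
N → hit
G → hit
Page faults: 7.

7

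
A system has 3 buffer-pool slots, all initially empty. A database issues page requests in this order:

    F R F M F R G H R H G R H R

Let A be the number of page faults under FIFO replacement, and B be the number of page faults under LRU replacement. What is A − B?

Under FIFO: F F . F . . F F F . . . . . → 6 faults.
Under LRU: F F . F . . F F . . . . . . → 5 faults.
A − B = 6 − 5 = 1.

1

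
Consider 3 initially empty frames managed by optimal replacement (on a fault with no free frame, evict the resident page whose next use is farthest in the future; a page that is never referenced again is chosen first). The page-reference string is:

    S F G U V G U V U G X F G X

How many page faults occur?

S → fault, frames [S]
F → fault, frames [S, F]
G → fault, frames [S, F, G]
U → fault, evict S, frames [F, G, U]
V → fault, evict F, frames [G, U, V]
G → hit
U → hit
V → hit
U → hit
G → hit
X → fault, evict V, frames [G, U, X]
F → fault, evict U, frames [G, X, F]
G → hit
X → hit
Page faults: 7.

7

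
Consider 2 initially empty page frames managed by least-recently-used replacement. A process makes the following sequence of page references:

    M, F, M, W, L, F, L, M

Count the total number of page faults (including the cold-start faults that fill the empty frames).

6

M: miss, frames (M)
F: miss, frames (M F)
M: hit
W: miss, evict F, frames (M W)
L: miss, evict M, frames (W L)
F: miss, evict W, frames (L F)
L: hit
M: miss, evict F, frames (L M)
Page faults: 6.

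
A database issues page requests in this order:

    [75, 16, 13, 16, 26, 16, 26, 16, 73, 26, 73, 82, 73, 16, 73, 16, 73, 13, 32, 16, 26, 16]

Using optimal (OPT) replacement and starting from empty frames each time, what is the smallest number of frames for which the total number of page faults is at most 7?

f=1: 22 faults
f=2: 10 faults
f=3: 9 faults
f=4: 8 faults
f=5: 7 faults
f=6: 7 faults
f=7: 7 faults
Smallest f with faults ≤ 7 is 5.

5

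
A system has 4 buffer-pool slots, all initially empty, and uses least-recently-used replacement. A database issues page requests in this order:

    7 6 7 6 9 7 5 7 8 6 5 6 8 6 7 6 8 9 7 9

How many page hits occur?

13

7 -> miss, frames [7]
6 -> miss, frames [7, 6]
7 -> hit
6 -> hit
9 -> miss, frames [7, 6, 9]
7 -> hit
5 -> miss, frames [6, 9, 7, 5]
7 -> hit
8 -> miss, evict 6, frames [9, 5, 7, 8]
6 -> miss, evict 9, frames [5, 7, 8, 6]
5 -> hit
6 -> hit
8 -> hit
6 -> hit
7 -> hit
6 -> hit
8 -> hit
9 -> miss, evict 5, frames [7, 6, 8, 9]
7 -> hit
9 -> hit
Hits: 13.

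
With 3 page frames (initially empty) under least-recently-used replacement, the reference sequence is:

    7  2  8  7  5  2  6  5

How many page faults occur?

6

7 -> fault, frames (7)
2 -> fault, frames (7 2)
8 -> fault, frames (7 2 8)
7 -> hit
5 -> fault, evict 2, frames (8 7 5)
2 -> fault, evict 8, frames (7 5 2)
6 -> fault, evict 7, frames (5 2 6)
5 -> hit
Page faults: 6.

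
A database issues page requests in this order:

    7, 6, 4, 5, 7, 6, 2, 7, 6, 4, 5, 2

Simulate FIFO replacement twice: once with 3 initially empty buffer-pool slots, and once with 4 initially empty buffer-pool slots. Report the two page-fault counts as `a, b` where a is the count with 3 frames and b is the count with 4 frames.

3 frames: F F F F F F F . . F F . → 9 faults.
4 frames: F F F F . . F F F F F F → 10 faults.
10 > 9: adding a frame increased faults — Belady's anomaly.

9, 10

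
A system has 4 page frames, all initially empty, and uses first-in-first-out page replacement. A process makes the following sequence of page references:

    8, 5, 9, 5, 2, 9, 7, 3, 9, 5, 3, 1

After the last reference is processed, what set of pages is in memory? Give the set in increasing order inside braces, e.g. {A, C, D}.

8: fault, frames {8}
5: fault, frames {8,5}
9: fault, frames {8,5,9}
5: hit
2: fault, frames {8,5,9,2}
9: hit
7: fault, evict 8, frames {5,9,2,7}
3: fault, evict 5, frames {9,2,7,3}
9: hit
5: fault, evict 9, frames {2,7,3,5}
3: hit
1: fault, evict 2, frames {7,3,5,1}

{1, 3, 5, 7}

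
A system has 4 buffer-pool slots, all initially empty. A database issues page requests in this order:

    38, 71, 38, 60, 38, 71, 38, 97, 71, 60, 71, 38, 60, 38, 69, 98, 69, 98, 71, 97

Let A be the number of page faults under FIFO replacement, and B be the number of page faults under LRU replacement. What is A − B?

Under FIFO: F F . F . . . F . . . . . . F F . . F . → 7 faults.
Under LRU: F F . F . . . F . . . . . . F F . . F F → 8 faults.
A − B = 7 − 8 = -1.

-1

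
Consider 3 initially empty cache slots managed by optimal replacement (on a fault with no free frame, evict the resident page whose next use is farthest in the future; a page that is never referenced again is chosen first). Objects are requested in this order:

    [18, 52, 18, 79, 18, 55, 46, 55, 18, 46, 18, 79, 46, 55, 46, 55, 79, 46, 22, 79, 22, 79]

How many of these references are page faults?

18 -> fault, frames {18}
52 -> fault, frames {18,52}
18 -> hit
79 -> fault, frames {18,52,79}
18 -> hit
55 -> fault, evict 52, frames {18,79,55}
46 -> fault, evict 79, frames {18,55,46}
55 -> hit
18 -> hit
46 -> hit
18 -> hit
79 -> fault, evict 18, frames {55,46,79}
46 -> hit
55 -> hit
46 -> hit
55 -> hit
79 -> hit
46 -> hit
22 -> fault, evict 46, frames {55,79,22}
79 -> hit
22 -> hit
79 -> hit
Page faults: 7.

7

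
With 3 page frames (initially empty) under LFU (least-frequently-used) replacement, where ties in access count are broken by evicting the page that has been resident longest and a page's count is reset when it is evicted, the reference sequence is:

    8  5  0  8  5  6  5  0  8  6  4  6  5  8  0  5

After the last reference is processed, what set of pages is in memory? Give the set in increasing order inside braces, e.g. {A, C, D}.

{0, 5, 8}

8 -> miss, frames {8}
5 -> miss, frames {8,5}
0 -> miss, frames {8,5,0}
8 -> hit
5 -> hit
6 -> miss, evict 0, frames {8,5,6}
5 -> hit
0 -> miss, evict 6, frames {8,5,0}
8 -> hit
6 -> miss, evict 0, frames {8,5,6}
4 -> miss, evict 6, frames {8,5,4}
6 -> miss, evict 4, frames {8,5,6}
5 -> hit
8 -> hit
0 -> miss, evict 6, frames {8,5,0}
5 -> hit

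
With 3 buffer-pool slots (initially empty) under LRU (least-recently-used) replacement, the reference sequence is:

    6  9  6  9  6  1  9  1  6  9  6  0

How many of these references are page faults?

6 → fault, frames {6}
9 → fault, frames {6,9}
6 → hit
9 → hit
6 → hit
1 → fault, frames {9,6,1}
9 → hit
1 → hit
6 → hit
9 → hit
6 → hit
0 → fault, evict 1, frames {9,6,0}
Page faults: 4.

4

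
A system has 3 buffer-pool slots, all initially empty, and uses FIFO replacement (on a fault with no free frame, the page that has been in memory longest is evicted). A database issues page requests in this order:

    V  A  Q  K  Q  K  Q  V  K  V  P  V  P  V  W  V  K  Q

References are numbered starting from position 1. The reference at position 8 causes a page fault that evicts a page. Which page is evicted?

pos 1: V -> miss, frames (V)
pos 2: A -> miss, frames (V A)
pos 3: Q -> miss, frames (V A Q)
pos 4: K -> miss, evict V, frames (A Q K)
pos 5: Q -> hit
pos 6: K -> hit
pos 7: Q -> hit
pos 8: V -> miss, evict A, frames (Q K V)
At position 8, page A is evicted.

A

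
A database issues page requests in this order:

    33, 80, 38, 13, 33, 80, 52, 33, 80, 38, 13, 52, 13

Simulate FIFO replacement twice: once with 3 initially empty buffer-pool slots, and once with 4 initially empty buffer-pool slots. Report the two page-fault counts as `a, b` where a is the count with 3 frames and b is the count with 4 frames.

9, 10

3 frames: F F F F F F F . . F F . . → 9 faults.
4 frames: F F F F . . F F F F F F . → 10 faults.
10 > 9: adding a frame increased faults — Belady's anomaly.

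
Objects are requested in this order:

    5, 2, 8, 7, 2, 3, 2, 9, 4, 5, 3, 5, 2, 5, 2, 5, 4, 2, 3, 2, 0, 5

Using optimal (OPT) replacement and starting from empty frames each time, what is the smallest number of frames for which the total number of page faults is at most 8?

4

f=1: 22 faults
f=2: 13 faults
f=3: 10 faults
f=4: 8 faults
f=5: 8 faults
f=6: 8 faults
f=7: 8 faults
f=8: 8 faults
Smallest f with faults ≤ 8 is 4.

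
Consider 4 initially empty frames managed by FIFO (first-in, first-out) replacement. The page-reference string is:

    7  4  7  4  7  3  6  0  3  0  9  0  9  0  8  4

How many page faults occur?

7: fault, frames {7}
4: fault, frames {7,4}
7: hit
4: hit
7: hit
3: fault, frames {7,4,3}
6: fault, frames {7,4,3,6}
0: fault, evict 7, frames {4,3,6,0}
3: hit
0: hit
9: fault, evict 4, frames {3,6,0,9}
0: hit
9: hit
0: hit
8: fault, evict 3, frames {6,0,9,8}
4: fault, evict 6, frames {0,9,8,4}
Page faults: 8.

8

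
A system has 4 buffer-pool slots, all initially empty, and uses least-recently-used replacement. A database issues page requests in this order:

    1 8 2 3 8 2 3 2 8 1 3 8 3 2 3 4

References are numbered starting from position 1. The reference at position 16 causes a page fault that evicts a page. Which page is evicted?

pos 1: 1 -> miss, frames {1}
pos 2: 8 -> miss, frames {1,8}
pos 3: 2 -> miss, frames {1,8,2}
pos 4: 3 -> miss, frames {1,8,2,3}
pos 5: 8 -> hit
pos 6: 2 -> hit
pos 7: 3 -> hit
pos 8: 2 -> hit
pos 9: 8 -> hit
pos 10: 1 -> hit
pos 11: 3 -> hit
pos 12: 8 -> hit
pos 13: 3 -> hit
pos 14: 2 -> hit
pos 15: 3 -> hit
pos 16: 4 -> miss, evict 1, frames {8,2,3,4}
At position 16, page 1 is evicted.

1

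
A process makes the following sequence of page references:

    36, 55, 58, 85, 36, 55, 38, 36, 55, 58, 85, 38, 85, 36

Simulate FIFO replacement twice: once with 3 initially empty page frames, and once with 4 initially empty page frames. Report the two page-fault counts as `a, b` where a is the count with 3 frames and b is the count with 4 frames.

10, 11

3 frames: F F F F F F F . . F F . . F → 10 faults.
4 frames: F F F F . . F F F F F F . F → 11 faults.
11 > 10: adding a frame increased faults — Belady's anomaly.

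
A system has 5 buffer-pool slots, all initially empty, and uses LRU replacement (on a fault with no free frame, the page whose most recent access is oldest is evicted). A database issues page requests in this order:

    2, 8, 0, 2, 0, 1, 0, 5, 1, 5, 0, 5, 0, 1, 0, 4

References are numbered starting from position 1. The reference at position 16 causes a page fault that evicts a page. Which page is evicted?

8

pos 1: 2 → miss, frames [2]
pos 2: 8 → miss, frames [2, 8]
pos 3: 0 → miss, frames [2, 8, 0]
pos 4: 2 → hit
pos 5: 0 → hit
pos 6: 1 → miss, frames [8, 2, 0, 1]
pos 7: 0 → hit
pos 8: 5 → miss, frames [8, 2, 1, 0, 5]
pos 9: 1 → hit
pos 10: 5 → hit
pos 11: 0 → hit
pos 12: 5 → hit
pos 13: 0 → hit
pos 14: 1 → hit
pos 15: 0 → hit
pos 16: 4 → miss, evict 8, frames [2, 5, 1, 0, 4]
At position 16, page 8 is evicted.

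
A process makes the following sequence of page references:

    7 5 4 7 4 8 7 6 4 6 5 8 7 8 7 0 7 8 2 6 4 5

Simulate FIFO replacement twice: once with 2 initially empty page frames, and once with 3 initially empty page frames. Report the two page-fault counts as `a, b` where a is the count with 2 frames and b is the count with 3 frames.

2 frames: F F F F . F . F F . F F F . . F . F F F F F → 16 faults.
3 frames: F F F . . F F F F . F F F . . F . . F F F F → 15 faults.
15 < 16: adding a frame reduced faults, as is typical.

16, 15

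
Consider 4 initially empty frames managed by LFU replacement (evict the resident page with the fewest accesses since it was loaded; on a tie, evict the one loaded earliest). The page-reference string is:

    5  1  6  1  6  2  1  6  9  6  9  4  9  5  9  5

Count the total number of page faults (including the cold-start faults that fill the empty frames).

7

5 -> miss, frames [5]
1 -> miss, frames [5, 1]
6 -> miss, frames [5, 1, 6]
1 -> hit
6 -> hit
2 -> miss, frames [5, 1, 6, 2]
1 -> hit
6 -> hit
9 -> miss, evict 5, frames [1, 6, 2, 9]
6 -> hit
9 -> hit
4 -> miss, evict 2, frames [1, 6, 9, 4]
9 -> hit
5 -> miss, evict 4, frames [1, 6, 9, 5]
9 -> hit
5 -> hit
Page faults: 7.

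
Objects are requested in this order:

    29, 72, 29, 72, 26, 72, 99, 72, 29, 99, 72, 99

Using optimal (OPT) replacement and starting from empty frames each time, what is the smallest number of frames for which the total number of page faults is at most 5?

3

f=1: 12 faults
f=2: 6 faults
f=3: 4 faults
f=4: 4 faults
Smallest f with faults ≤ 5 is 3.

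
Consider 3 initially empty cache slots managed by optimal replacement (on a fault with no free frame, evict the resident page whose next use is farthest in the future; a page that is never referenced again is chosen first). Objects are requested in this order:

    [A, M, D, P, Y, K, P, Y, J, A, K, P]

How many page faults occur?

8

A → miss, frames [A]
M → miss, frames [A, M]
D → miss, frames [A, M, D]
P → miss, evict D, frames [A, M, P]
Y → miss, evict M, frames [A, P, Y]
K → miss, evict A, frames [P, Y, K]
P → hit
Y → hit
J → miss, evict Y, frames [P, K, J]
A → miss, evict J, frames [P, K, A]
K → hit
P → hit
Page faults: 8.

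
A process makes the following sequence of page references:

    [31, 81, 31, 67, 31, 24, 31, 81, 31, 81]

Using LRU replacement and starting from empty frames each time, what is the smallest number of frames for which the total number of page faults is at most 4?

f=1: 10 faults
f=2: 5 faults
f=3: 5 faults
f=4: 4 faults
Smallest f with faults ≤ 4 is 4.

4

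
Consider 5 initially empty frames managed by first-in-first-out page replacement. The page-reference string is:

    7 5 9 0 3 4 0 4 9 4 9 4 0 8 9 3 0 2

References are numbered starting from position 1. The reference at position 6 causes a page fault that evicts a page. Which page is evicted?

7

pos 1: 7: miss, frames [7]
pos 2: 5: miss, frames [7, 5]
pos 3: 9: miss, frames [7, 5, 9]
pos 4: 0: miss, frames [7, 5, 9, 0]
pos 5: 3: miss, frames [7, 5, 9, 0, 3]
pos 6: 4: miss, evict 7, frames [5, 9, 0, 3, 4]
At position 6, page 7 is evicted.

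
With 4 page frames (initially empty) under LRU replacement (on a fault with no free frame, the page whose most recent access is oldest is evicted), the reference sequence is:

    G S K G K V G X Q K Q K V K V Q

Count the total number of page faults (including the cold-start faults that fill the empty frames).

8

G → fault, frames (G)
S → fault, frames (G S)
K → fault, frames (G S K)
G → hit
K → hit
V → fault, frames (S G K V)
G → hit
X → fault, evict S, frames (K V G X)
Q → fault, evict K, frames (V G X Q)
K → fault, evict V, frames (G X Q K)
Q → hit
K → hit
V → fault, evict G, frames (X Q K V)
K → hit
V → hit
Q → hit
Page faults: 8.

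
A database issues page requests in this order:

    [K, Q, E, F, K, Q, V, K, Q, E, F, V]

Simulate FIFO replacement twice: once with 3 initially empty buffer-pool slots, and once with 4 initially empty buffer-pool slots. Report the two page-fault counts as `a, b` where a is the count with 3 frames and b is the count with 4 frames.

9, 10

3 frames: F F F F F F F . . F F . → 9 faults.
4 frames: F F F F . . F F F F F F → 10 faults.
10 > 9: adding a frame increased faults — Belady's anomaly.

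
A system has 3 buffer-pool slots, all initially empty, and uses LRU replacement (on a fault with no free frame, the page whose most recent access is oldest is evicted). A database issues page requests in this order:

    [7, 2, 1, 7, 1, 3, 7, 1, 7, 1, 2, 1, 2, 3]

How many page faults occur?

6

7 → fault, frames [7]
2 → fault, frames [7, 2]
1 → fault, frames [7, 2, 1]
7 → hit
1 → hit
3 → fault, evict 2, frames [7, 1, 3]
7 → hit
1 → hit
7 → hit
1 → hit
2 → fault, evict 3, frames [7, 1, 2]
1 → hit
2 → hit
3 → fault, evict 7, frames [1, 2, 3]
Page faults: 6.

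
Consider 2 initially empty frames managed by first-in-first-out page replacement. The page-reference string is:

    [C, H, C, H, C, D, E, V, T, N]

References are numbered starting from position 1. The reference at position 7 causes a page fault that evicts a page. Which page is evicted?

H

pos 1: C: fault, frames {C}
pos 2: H: fault, frames {C,H}
pos 3: C: hit
pos 4: H: hit
pos 5: C: hit
pos 6: D: fault, evict C, frames {H,D}
pos 7: E: fault, evict H, frames {D,E}
At position 7, page H is evicted.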